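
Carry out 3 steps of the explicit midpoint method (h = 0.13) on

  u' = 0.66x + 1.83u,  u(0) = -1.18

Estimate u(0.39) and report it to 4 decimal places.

Midpoint: k1 = f(x_n, u_n); k2 = f(x_n + h/2, u_n + (h/2)·k1); u_{n+1} = u_n + h·k2.
x=0.000000, u=-1.180000:
  k1 = f(0.000000, -1.180000) = -2.159400
  k2 = f(0.065000, -1.320361) = -2.373361
  u ← -1.180000 + 0.13·(-2.373361) = -1.488537
x=0.130000, u=-1.488537:
  k1 = f(0.130000, -1.488537) = -2.638222
  k2 = f(0.195000, -1.660021) = -2.909139
  u ← -1.488537 + 0.13·(-2.909139) = -1.866725
x=0.260000, u=-1.866725:
  k1 = f(0.260000, -1.866725) = -3.244507
  k2 = f(0.325000, -2.077618) = -3.587541
  u ← -1.866725 + 0.13·(-3.587541) = -2.333105
u(0.39) ≈ -2.3331

-2.3331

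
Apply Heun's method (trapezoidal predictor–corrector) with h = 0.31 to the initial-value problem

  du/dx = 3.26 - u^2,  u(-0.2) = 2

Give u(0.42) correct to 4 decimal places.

Heun: k1 = f(x_n, u_n); k2 = f(x_n + h, u_n + h·k1); u_{n+1} = u_n + (h/2)·(k1 + k2).
x=-0.200000, u=2.000000:
  k1 = f(-0.200000, 2.000000) = -0.740000
  k2 = f(0.110000, 1.770600) = 0.124976
  u ← 2.000000 + (0.31/2)·(-0.740000 + 0.124976) = 1.904671
x=0.110000, u=1.904671:
  k1 = f(0.110000, 1.904671) = -0.367772
  k2 = f(0.420000, 1.790662) = 0.053530
  u ← 1.904671 + (0.31/2)·(-0.367772 + 0.053530) = 1.855964
u(0.42) ≈ 1.8560

1.8560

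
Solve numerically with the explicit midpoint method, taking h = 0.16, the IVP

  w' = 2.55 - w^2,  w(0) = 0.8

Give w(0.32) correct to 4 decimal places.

1.2493

Midpoint: k1 = f(t_n, w_n); k2 = f(t_n + h/2, w_n + (h/2)·k1); w_{n+1} = w_n + h·k2.
t=0.000000, w=0.800000:
  k1 = f(0.000000, 0.800000) = 1.910000
  k2 = f(0.080000, 0.952800) = 1.642172
  w ← 0.800000 + 0.16·1.642172 = 1.062748
t=0.160000, w=1.062748:
  k1 = f(0.160000, 1.062748) = 1.420568
  k2 = f(0.240000, 1.176393) = 1.166100
  w ← 1.062748 + 0.16·1.166100 = 1.249323
w(0.32) ≈ 1.2493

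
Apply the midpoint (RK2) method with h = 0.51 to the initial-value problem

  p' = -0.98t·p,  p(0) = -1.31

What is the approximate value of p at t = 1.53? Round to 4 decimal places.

-0.4000

Midpoint: k1 = f(t_n, p_n); k2 = f(t_n + h/2, p_n + (h/2)·k1); p_{n+1} = p_n + h·k2.
t=0.000000, p=-1.310000:
  k1 = f(0.000000, -1.310000) = 0.000000
  k2 = f(0.255000, -1.310000) = 0.327369
  p ← -1.310000 + 0.51·0.327369 = -1.143042
t=0.510000, p=-1.143042:
  k1 = f(0.510000, -1.143042) = 0.571292
  k2 = f(0.765000, -0.997362) = 0.747722
  p ← -1.143042 + 0.51·0.747722 = -0.761703
t=1.020000, p=-0.761703:
  k1 = f(1.020000, -0.761703) = 0.761399
  k2 = f(1.275000, -0.567547) = 0.709150
  p ← -0.761703 + 0.51·0.709150 = -0.400037
p(1.53) ≈ -0.4000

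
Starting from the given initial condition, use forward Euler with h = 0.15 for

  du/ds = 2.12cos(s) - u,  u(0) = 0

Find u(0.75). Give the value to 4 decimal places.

1.0844

Euler: u_{n+1} = u_n + h·f(s_n, u_n).
s=0.000000, u=0.000000: f=2.120000 → u ← 0.000000 + 0.15·2.120000 = 0.318000
s=0.150000, u=0.318000: f=1.778195 → u ← 0.318000 + 0.15·1.778195 = 0.584729
s=0.300000, u=0.584729: f=1.440584 → u ← 0.584729 + 0.15·1.440584 = 0.800817
s=0.450000, u=0.800817: f=1.108131 → u ← 0.800817 + 0.15·1.108131 = 0.967036
s=0.600000, u=0.967036: f=0.782675 → u ← 0.967036 + 0.15·0.782675 = 1.084438
u(0.75) ≈ 1.0844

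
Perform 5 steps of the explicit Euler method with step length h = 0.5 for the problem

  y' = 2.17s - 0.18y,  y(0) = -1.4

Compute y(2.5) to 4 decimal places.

Euler: y_{n+1} = y_n + h·f(s_n, y_n).
s=0.000000, y=-1.400000: f=0.252000 → y ← -1.400000 + 0.5·0.252000 = -1.274000
s=0.500000, y=-1.274000: f=1.314320 → y ← -1.274000 + 0.5·1.314320 = -0.616840
s=1.000000, y=-0.616840: f=2.281031 → y ← -0.616840 + 0.5·2.281031 = 0.523676
s=1.500000, y=0.523676: f=3.160738 → y ← 0.523676 + 0.5·3.160738 = 2.104045
s=2.000000, y=2.104045: f=3.961272 → y ← 2.104045 + 0.5·3.961272 = 4.084681
y(2.5) ≈ 4.0847

4.0847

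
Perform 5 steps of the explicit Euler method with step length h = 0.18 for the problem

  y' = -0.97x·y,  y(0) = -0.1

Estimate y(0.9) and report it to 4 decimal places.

-0.0719

Euler: y_{n+1} = y_n + h·f(x_n, y_n).
x=0.000000, y=-0.100000: f=0.000000 → y ← -0.100000 + 0.18·0.000000 = -0.100000
x=0.180000, y=-0.100000: f=0.017460 → y ← -0.100000 + 0.18·0.017460 = -0.096857
x=0.360000, y=-0.096857: f=0.033823 → y ← -0.096857 + 0.18·0.033823 = -0.090769
x=0.540000, y=-0.090769: f=0.047545 → y ← -0.090769 + 0.18·0.047545 = -0.082211
x=0.720000, y=-0.082211: f=0.057416 → y ← -0.082211 + 0.18·0.057416 = -0.071876
y(0.9) ≈ -0.0719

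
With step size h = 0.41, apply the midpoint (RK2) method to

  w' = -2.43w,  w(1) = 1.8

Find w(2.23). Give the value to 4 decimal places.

Midpoint: k1 = f(t_n, w_n); k2 = f(t_n + h/2, w_n + (h/2)·k1); w_{n+1} = w_n + h·k2.
t=1.000000, w=1.800000:
  k1 = f(1.000000, 1.800000) = -4.374000
  k2 = f(1.205000, 0.903330) = -2.195092
  w ← 1.800000 + 0.41·(-2.195092) = 0.900012
t=1.410000, w=0.900012:
  k1 = f(1.410000, 0.900012) = -2.187030
  k2 = f(1.615000, 0.451671) = -1.097561
  w ← 0.900012 + 0.41·(-1.097561) = 0.450012
t=1.820000, w=0.450012:
  k1 = f(1.820000, 0.450012) = -1.093530
  k2 = f(2.025000, 0.225839) = -0.548788
  w ← 0.450012 + 0.41·(-0.548788) = 0.225009
w(2.23) ≈ 0.2250

0.2250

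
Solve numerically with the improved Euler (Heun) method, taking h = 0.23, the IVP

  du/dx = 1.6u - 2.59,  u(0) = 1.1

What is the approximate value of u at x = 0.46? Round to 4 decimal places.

Heun: k1 = f(x_n, u_n); k2 = f(x_n + h, u_n + h·k1); u_{n+1} = u_n + (h/2)·(k1 + k2).
x=0.000000, u=1.100000:
  k1 = f(0.000000, 1.100000) = -0.830000
  k2 = f(0.230000, 0.909100) = -1.135440
  u ← 1.100000 + (0.23/2)·(-0.830000 + (-1.135440)) = 0.873974
x=0.230000, u=0.873974:
  k1 = f(0.230000, 0.873974) = -1.191641
  k2 = f(0.460000, 0.599897) = -1.630165
  u ← 0.873974 + (0.23/2)·(-1.191641 + (-1.630165)) = 0.549467
u(0.46) ≈ 0.5495

0.5495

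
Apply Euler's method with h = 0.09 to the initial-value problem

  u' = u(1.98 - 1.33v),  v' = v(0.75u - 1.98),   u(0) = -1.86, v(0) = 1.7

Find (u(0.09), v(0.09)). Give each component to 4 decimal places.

Euler on (u,v): u_{n+1} = u_n + h·u', v_{n+1} = v_n + h·v'.
0.000000: (-1.860000, 1.700000); f=(0.522660, -5.737500) → (-1.812961, 1.183625)
(u(0.09), v(0.09)) ≈ (-1.8130, 1.1836)

-1.8130, 1.1836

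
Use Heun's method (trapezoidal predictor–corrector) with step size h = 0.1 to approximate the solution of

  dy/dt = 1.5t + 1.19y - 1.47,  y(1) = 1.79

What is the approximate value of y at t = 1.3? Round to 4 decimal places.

Heun: k1 = f(t_n, y_n); k2 = f(t_n + h, y_n + h·k1); y_{n+1} = y_n + (h/2)·(k1 + k2).
t=1.000000, y=1.790000:
  k1 = f(1.000000, 1.790000) = 2.160100
  k2 = f(1.100000, 2.006010) = 2.567152
  y ← 1.790000 + (0.1/2)·(2.160100 + 2.567152) = 2.026363
t=1.100000, y=2.026363:
  k1 = f(1.100000, 2.026363) = 2.591371
  k2 = f(1.200000, 2.285500) = 3.049745
  y ← 2.026363 + (0.1/2)·(2.591371 + 3.049745) = 2.308418
t=1.200000, y=2.308418:
  k1 = f(1.200000, 2.308418) = 3.077018
  k2 = f(1.300000, 2.616120) = 3.593183
  y ← 2.308418 + (0.1/2)·(3.077018 + 3.593183) = 2.641928
y(1.3) ≈ 2.6419

2.6419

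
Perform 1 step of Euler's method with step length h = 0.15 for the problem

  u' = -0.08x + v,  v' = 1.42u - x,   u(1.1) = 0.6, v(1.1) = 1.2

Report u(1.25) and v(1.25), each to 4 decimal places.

Euler on (u,v): u_{n+1} = u_n + h·u', v_{n+1} = v_n + h·v'.
1.100000: (0.600000, 1.200000); f=(1.112000, -0.248000) → (0.766800, 1.162800)
(u(1.25), v(1.25)) ≈ (0.7668, 1.1628)

0.7668, 1.1628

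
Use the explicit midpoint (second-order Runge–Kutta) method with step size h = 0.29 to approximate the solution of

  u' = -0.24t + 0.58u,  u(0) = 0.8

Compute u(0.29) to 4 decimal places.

0.9358

Midpoint: k1 = f(t_n, u_n); k2 = f(t_n + h/2, u_n + (h/2)·k1); u_{n+1} = u_n + h·k2.
t=0.000000, u=0.800000:
  k1 = f(0.000000, 0.800000) = 0.464000
  k2 = f(0.145000, 0.867280) = 0.468222
  u ← 0.800000 + 0.29·0.468222 = 0.935784
u(0.29) ≈ 0.9358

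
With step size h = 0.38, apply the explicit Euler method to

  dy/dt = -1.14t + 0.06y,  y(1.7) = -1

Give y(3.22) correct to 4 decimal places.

Euler: y_{n+1} = y_n + h·f(t_n, y_n).
t=1.700000, y=-1.000000: f=-1.998000 → y ← -1.000000 + 0.38·(-1.998000) = -1.759240
t=2.080000, y=-1.759240: f=-2.476754 → y ← -1.759240 + 0.38·(-2.476754) = -2.700407
t=2.460000, y=-2.700407: f=-2.966424 → y ← -2.700407 + 0.38·(-2.966424) = -3.827648
t=2.840000, y=-3.827648: f=-3.467259 → y ← -3.827648 + 0.38·(-3.467259) = -5.145206
y(3.22) ≈ -5.1452

-5.1452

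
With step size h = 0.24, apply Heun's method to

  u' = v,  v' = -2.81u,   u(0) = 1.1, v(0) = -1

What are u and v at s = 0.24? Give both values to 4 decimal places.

Heun on (u,v): k1 = f(s_n, state_n); k2 = f(s_n + h, state_n + h·k1); state_{n+1} = state_n + (h/2)·(k1 + k2).
0.000000: (1.100000, -1.000000)
  k1 = (-1.000000, -3.091000)
  predictor → (0.860000, -1.741840)
  k2 = (-1.741840, -2.416600)
  → (0.770979, -1.660912)
(u(0.24), v(0.24)) ≈ (0.7710, -1.6609)

0.7710, -1.6609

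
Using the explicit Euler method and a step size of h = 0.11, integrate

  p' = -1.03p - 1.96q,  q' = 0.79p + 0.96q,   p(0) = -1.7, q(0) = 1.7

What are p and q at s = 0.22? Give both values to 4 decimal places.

Euler on (p,q): p_{n+1} = p_n + h·p', q_{n+1} = q_n + h·q'.
0.000000: (-1.700000, 1.700000); f=(-1.581000, 0.289000) → (-1.873910, 1.731790)
0.110000: (-1.873910, 1.731790); f=(-1.464181, 0.182129) → (-2.034970, 1.751824)
(p(0.22), q(0.22)) ≈ (-2.0350, 1.7518)

-2.0350, 1.7518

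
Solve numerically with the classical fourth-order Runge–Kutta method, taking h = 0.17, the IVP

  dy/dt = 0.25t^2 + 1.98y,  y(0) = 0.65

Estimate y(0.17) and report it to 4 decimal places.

0.9105

RK4: k1 = f(t_n, y_n); k2 = f(t_n + h/2, y_n + (h/2)·k1); k3 = f(t_n + h/2, y_n + (h/2)·k2); k4 = f(t_n + h, y_n + h·k3); y_{n+1} = y_n + (h/6)·(k1 + 2k2 + 2k3 + k4).
t=0.000000, y=0.650000:
  k1 = f(0.000000, 0.650000) = 1.287000
  k2 = f(0.085000, 0.759395) = 1.505408
  k3 = f(0.085000, 0.777960) = 1.542166
  k4 = f(0.170000, 0.912168) = 1.813318
  y ← 0.650000 + (0.17/6)·(k1 + 2k2 + 2k3 + k4) = 0.910538
y(0.17) ≈ 0.9105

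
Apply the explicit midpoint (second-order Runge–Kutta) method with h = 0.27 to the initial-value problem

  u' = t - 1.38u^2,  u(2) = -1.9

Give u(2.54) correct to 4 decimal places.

-12.0395

Midpoint: k1 = f(t_n, u_n); k2 = f(t_n + h/2, u_n + (h/2)·k1); u_{n+1} = u_n + h·k2.
t=2.000000, u=-1.900000:
  k1 = f(2.000000, -1.900000) = -2.981800
  k2 = f(2.135000, -2.302543) = -5.181352
  u ← -1.900000 + 0.27·(-5.181352) = -3.298965
t=2.270000, u=-3.298965:
  k1 = f(2.270000, -3.298965) = -12.748775
  k2 = f(2.405000, -5.020050) = -32.372239
  u ← -3.298965 + 0.27·(-32.372239) = -12.039470
u(2.54) ≈ -12.0395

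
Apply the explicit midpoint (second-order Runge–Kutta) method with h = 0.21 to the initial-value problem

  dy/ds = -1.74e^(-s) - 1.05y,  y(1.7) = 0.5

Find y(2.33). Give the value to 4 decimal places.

0.1566

Midpoint: k1 = f(s_n, y_n); k2 = f(s_n + h/2, y_n + (h/2)·k1); y_{n+1} = y_n + h·k2.
s=1.700000, y=0.500000:
  k1 = f(1.700000, 0.500000) = -0.842869
  k2 = f(1.805000, 0.411499) = -0.718259
  y ← 0.500000 + 0.21·(-0.718259) = 0.349166
s=1.910000, y=0.349166:
  k1 = f(1.910000, 0.349166) = -0.624284
  k2 = f(2.015000, 0.283616) = -0.529774
  y ← 0.349166 + 0.21·(-0.529774) = 0.237913
s=2.120000, y=0.237913:
  k1 = f(2.120000, 0.237913) = -0.458664
  k2 = f(2.225000, 0.189753) = -0.387278
  y ← 0.237913 + 0.21·(-0.387278) = 0.156585
y(2.33) ≈ 0.1566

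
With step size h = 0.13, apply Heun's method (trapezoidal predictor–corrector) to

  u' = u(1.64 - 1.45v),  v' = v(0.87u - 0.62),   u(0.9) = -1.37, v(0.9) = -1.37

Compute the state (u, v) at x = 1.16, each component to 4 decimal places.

-3.0559, -0.7315

Heun on (u,v): k1 = f(x_n, state_n); k2 = f(x_n + h, state_n + h·k1); state_{n+1} = state_n + (h/2)·(k1 + k2).
0.900000: (-1.370000, -1.370000)
  k1 = (-4.968305, 2.482303)
  predictor → (-2.015880, -1.047301)
  k2 = (-6.367329, 2.486098)
  → (-2.106816, -1.047054)
1.030000: (-2.106816, -1.047054)
  k1 = (-6.653806, 2.568350)
  predictor → (-2.971811, -0.713168)
  k2 = (-7.946903, 2.286044)
  → (-3.055862, -0.731518)
(u(1.16), v(1.16)) ≈ (-3.0559, -0.7315)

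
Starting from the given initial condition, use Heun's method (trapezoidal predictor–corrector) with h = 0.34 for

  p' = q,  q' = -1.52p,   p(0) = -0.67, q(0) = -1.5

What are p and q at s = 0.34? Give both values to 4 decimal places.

Heun on (p,q): k1 = f(s_n, state_n); k2 = f(s_n + h, state_n + h·k1); state_{n+1} = state_n + (h/2)·(k1 + k2).
0.000000: (-0.670000, -1.500000)
  k1 = (-1.500000, 1.018400)
  predictor → (-1.180000, -1.153744)
  k2 = (-1.153744, 1.793600)
  → (-1.121136, -1.021960)
(p(0.34), q(0.34)) ≈ (-1.1211, -1.0220)

-1.1211, -1.0220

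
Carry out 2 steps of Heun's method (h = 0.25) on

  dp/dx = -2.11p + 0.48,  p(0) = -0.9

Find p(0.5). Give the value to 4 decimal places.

Heun: k1 = f(x_n, p_n); k2 = f(x_n + h, p_n + h·k1); p_{n+1} = p_n + (h/2)·(k1 + k2).
x=0.000000, p=-0.900000:
  k1 = f(0.000000, -0.900000) = 2.379000
  k2 = f(0.250000, -0.305250) = 1.124077
  p ← -0.900000 + (0.25/2)·(2.379000 + 1.124077) = -0.462115
x=0.250000, p=-0.462115:
  k1 = f(0.250000, -0.462115) = 1.455063
  k2 = f(0.500000, -0.098349) = 0.687517
  p ← -0.462115 + (0.25/2)·(1.455063 + 0.687517) = -0.194293
p(0.5) ≈ -0.1943

-0.1943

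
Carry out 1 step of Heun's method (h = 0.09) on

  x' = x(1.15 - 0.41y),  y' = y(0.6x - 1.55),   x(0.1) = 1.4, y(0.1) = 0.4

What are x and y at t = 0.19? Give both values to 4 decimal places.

1.5305, 0.3765

Heun on (x,y): k1 = f(t_n, state_n); k2 = f(t_n + h, state_n + h·k1); state_{n+1} = state_n + (h/2)·(k1 + k2).
0.100000: (1.400000, 0.400000)
  k1 = (1.380400, -0.284000)
  predictor → (1.524236, 0.374440)
  k2 = (1.518870, -0.237941)
  → (1.530467, 0.376513)
(x(0.19), y(0.19)) ≈ (1.5305, 0.3765)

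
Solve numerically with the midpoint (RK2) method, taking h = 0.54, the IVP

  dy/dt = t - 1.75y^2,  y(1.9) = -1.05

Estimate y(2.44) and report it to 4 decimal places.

-0.9359

Midpoint: k1 = f(t_n, y_n); k2 = f(t_n + h/2, y_n + (h/2)·k1); y_{n+1} = y_n + h·k2.
t=1.900000, y=-1.050000:
  k1 = f(1.900000, -1.050000) = -0.029375
  k2 = f(2.170000, -1.057931) = 0.211368
  y ← -1.050000 + 0.54·0.211368 = -0.935862
y(2.44) ≈ -0.9359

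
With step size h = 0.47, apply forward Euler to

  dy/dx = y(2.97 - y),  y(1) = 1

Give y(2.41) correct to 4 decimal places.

3.0046

Euler: y_{n+1} = y_n + h·f(x_n, y_n).
x=1.000000, y=1.000000: f=1.970000 → y ← 1.000000 + 0.47·1.970000 = 1.925900
x=1.470000, y=1.925900: f=2.010832 → y ← 1.925900 + 0.47·2.010832 = 2.870991
x=1.940000, y=2.870991: f=0.284254 → y ← 2.870991 + 0.47·0.284254 = 3.004590
y(2.41) ≈ 3.0046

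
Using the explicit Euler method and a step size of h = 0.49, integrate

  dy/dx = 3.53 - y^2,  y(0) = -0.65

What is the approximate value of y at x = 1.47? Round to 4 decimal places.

Euler: y_{n+1} = y_n + h·f(x_n, y_n).
x=0.000000, y=-0.650000: f=3.107500 → y ← -0.650000 + 0.49·3.107500 = 0.872675
x=0.490000, y=0.872675: f=2.768438 → y ← 0.872675 + 0.49·2.768438 = 2.229210
x=0.980000, y=2.229210: f=-1.439376 → y ← 2.229210 + 0.49·(-1.439376) = 1.523915
y(1.47) ≈ 1.5239

1.5239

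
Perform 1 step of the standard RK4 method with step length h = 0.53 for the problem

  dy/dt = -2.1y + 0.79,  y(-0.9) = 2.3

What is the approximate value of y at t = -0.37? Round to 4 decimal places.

1.0313

RK4: k1 = f(t_n, y_n); k2 = f(t_n + h/2, y_n + (h/2)·k1); k3 = f(t_n + h/2, y_n + (h/2)·k2); k4 = f(t_n + h, y_n + h·k3); y_{n+1} = y_n + (h/6)·(k1 + 2k2 + 2k3 + k4).
t=-0.900000, y=2.300000:
  k1 = f(-0.900000, 2.300000) = -4.040000
  k2 = f(-0.635000, 1.229400) = -1.791740
  k3 = f(-0.635000, 1.825189) = -3.042897
  k4 = f(-0.370000, 0.687265) = -0.653256
  y ← 2.300000 + (0.53/6)·(k1 + 2k2 + 2k3 + k4) = 1.031310
y(-0.37) ≈ 1.0313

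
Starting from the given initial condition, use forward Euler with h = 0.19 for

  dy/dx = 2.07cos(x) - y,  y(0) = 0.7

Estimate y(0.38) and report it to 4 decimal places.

1.1641

Euler: y_{n+1} = y_n + h·f(x_n, y_n).
x=0.000000, y=0.700000: f=1.370000 → y ← 0.700000 + 0.19·1.370000 = 0.960300
x=0.190000, y=0.960300: f=1.072449 → y ← 0.960300 + 0.19·1.072449 = 1.164065
y(0.38) ≈ 1.1641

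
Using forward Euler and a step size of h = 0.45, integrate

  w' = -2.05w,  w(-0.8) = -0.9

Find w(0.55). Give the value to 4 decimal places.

Euler: w_{n+1} = w_n + h·f(t_n, w_n).
t=-0.800000, w=-0.900000: f=1.845000 → w ← -0.900000 + 0.45·1.845000 = -0.069750
t=-0.350000, w=-0.069750: f=0.142987 → w ← -0.069750 + 0.45·0.142987 = -0.005406
t=0.100000, w=-0.005406: f=0.011082 → w ← -0.005406 + 0.45·0.011082 = -0.000419
w(0.55) ≈ -0.0004

-0.0004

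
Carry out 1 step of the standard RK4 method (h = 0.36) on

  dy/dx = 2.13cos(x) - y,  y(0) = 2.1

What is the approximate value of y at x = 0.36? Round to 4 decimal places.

RK4: k1 = f(x_n, y_n); k2 = f(x_n + h/2, y_n + (h/2)·k1); k3 = f(x_n + h/2, y_n + (h/2)·k2); k4 = f(x_n + h, y_n + h·k3); y_{n+1} = y_n + (h/6)·(k1 + 2k2 + 2k3 + k4).
x=0.000000, y=2.100000:
  k1 = f(0.000000, 2.100000) = 0.030000
  k2 = f(0.180000, 2.105400) = -0.009813
  k3 = f(0.180000, 2.098234) = -0.002647
  k4 = f(0.360000, 2.099047) = -0.105587
  y ← 2.100000 + (0.36/6)·(k1 + 2k2 + 2k3 + k4) = 2.093970
y(0.36) ≈ 2.0940

2.0940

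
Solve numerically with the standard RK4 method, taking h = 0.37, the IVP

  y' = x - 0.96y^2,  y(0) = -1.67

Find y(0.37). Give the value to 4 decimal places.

-3.8828

RK4: k1 = f(x_n, y_n); k2 = f(x_n + h/2, y_n + (h/2)·k1); k3 = f(x_n + h/2, y_n + (h/2)·k2); k4 = f(x_n + h, y_n + h·k3); y_{n+1} = y_n + (h/6)·(k1 + 2k2 + 2k3 + k4).
x=0.000000, y=-1.670000:
  k1 = f(0.000000, -1.670000) = -2.677344
  k2 = f(0.185000, -2.165309) = -4.316019
  k3 = f(0.185000, -2.468464) = -5.664580
  k4 = f(0.370000, -3.765894) = -13.244683
  y ← -1.670000 + (0.37/6)·(k1 + 2k2 + 2k3 + k4) = -3.882799
y(0.37) ≈ -3.8828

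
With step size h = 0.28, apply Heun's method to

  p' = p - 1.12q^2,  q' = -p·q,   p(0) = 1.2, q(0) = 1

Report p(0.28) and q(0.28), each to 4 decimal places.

1.3132, 0.7184

Heun on (p,q): k1 = f(t_n, state_n); k2 = f(t_n + h, state_n + h·k1); state_{n+1} = state_n + (h/2)·(k1 + k2).
0.000000: (1.200000, 1.000000)
  k1 = (0.080000, -1.200000)
  predictor → (1.222400, 0.664000)
  k2 = (0.728596, -0.811674)
  → (1.313204, 0.718366)
(p(0.28), q(0.28)) ≈ (1.3132, 0.7184)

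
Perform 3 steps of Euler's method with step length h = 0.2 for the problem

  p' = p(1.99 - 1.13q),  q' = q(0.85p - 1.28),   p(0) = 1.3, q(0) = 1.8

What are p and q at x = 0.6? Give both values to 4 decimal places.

1.3214, 1.6130

Euler on (p,q): p_{n+1} = p_n + h·p', q_{n+1} = q_n + h·q'.
0.000000: (1.300000, 1.800000); f=(-0.057200, -0.315000) → (1.288560, 1.737000)
0.200000: (1.288560, 1.737000); f=(0.035036, -0.320866) → (1.295567, 1.672827)
0.400000: (1.295567, 1.672827); f=(0.129175, -0.299048) → (1.321402, 1.613017)
(p(0.6), q(0.6)) ≈ (1.3214, 1.6130)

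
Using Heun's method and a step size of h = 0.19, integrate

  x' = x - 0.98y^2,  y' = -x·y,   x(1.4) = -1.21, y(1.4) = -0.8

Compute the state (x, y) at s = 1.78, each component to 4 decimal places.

-2.2513, -1.4726

Heun on (x,y): k1 = f(s_n, state_n); k2 = f(s_n + h, state_n + h·k1); state_{n+1} = state_n + (h/2)·(k1 + k2).
1.400000: (-1.210000, -0.800000)
  k1 = (-1.837200, -0.968000)
  predictor → (-1.559068, -0.983920)
  k2 = (-2.507805, -1.533998)
  → (-1.622775, -1.037690)
1.590000: (-1.622775, -1.037690)
  k1 = (-2.678040, -1.683938)
  predictor → (-2.131603, -1.357638)
  k2 = (-3.937920, -2.893945)
  → (-2.251292, -1.472589)
(x(1.78), y(1.78)) ≈ (-2.2513, -1.4726)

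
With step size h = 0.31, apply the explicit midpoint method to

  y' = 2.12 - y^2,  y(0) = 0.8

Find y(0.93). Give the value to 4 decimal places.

Midpoint: k1 = f(s_n, y_n); k2 = f(s_n + h/2, y_n + (h/2)·k1); y_{n+1} = y_n + h·k2.
s=0.000000, y=0.800000:
  k1 = f(0.000000, 0.800000) = 1.480000
  k2 = f(0.155000, 1.029400) = 1.060336
  y ← 0.800000 + 0.31·1.060336 = 1.128704
s=0.310000, y=1.128704:
  k1 = f(0.310000, 1.128704) = 0.846027
  k2 = f(0.465000, 1.259838) = 0.532808
  y ← 1.128704 + 0.31·0.532808 = 1.293874
s=0.620000, y=1.293874:
  k1 = f(0.620000, 1.293874) = 0.445889
  k2 = f(0.775000, 1.362987) = 0.262266
  y ← 1.293874 + 0.31·0.262266 = 1.375177
y(0.93) ≈ 1.3752

1.3752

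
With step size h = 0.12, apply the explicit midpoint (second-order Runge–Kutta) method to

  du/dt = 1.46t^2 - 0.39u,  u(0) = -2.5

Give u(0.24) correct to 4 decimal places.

Midpoint: k1 = f(t_n, u_n); k2 = f(t_n + h/2, u_n + (h/2)·k1); u_{n+1} = u_n + h·k2.
t=0.000000, u=-2.500000:
  k1 = f(0.000000, -2.500000) = 0.975000
  k2 = f(0.060000, -2.441500) = 0.957441
  u ← -2.500000 + 0.12·0.957441 = -2.385107
t=0.120000, u=-2.385107:
  k1 = f(0.120000, -2.385107) = 0.951216
  k2 = f(0.180000, -2.328034) = 0.955237
  u ← -2.385107 + 0.12·0.955237 = -2.270479
u(0.24) ≈ -2.2705

-2.2705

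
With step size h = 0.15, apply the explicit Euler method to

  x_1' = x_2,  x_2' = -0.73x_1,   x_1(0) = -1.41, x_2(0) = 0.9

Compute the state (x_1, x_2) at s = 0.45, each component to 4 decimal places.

Euler on (x_1,x_2): x_1_{n+1} = x_1_n + h·x_1', x_2_{n+1} = x_2_n + h·x_2'.
0.000000: (-1.410000, 0.900000); f=(0.900000, 1.029300) → (-1.275000, 1.054395)
0.150000: (-1.275000, 1.054395); f=(1.054395, 0.930750) → (-1.116841, 1.194007)
0.300000: (-1.116841, 1.194007); f=(1.194007, 0.815294) → (-0.937740, 1.316302)
(x_1(0.45), x_2(0.45)) ≈ (-0.9377, 1.3163)

-0.9377, 1.3163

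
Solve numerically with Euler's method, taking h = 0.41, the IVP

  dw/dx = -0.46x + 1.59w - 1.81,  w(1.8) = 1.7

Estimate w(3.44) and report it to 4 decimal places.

1.2651

Euler: w_{n+1} = w_n + h·f(x_n, w_n).
x=1.800000, w=1.700000: f=0.065000 → w ← 1.700000 + 0.41·0.065000 = 1.726650
x=2.210000, w=1.726650: f=-0.081227 → w ← 1.726650 + 0.41·(-0.081227) = 1.693347
x=2.620000, w=1.693347: f=-0.322778 → w ← 1.693347 + 0.41·(-0.322778) = 1.561008
x=3.030000, w=1.561008: f=-0.721797 → w ← 1.561008 + 0.41·(-0.721797) = 1.265071
w(3.44) ≈ 1.2651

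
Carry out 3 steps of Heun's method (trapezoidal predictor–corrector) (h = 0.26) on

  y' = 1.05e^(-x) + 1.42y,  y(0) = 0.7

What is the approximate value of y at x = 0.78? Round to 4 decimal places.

Heun: k1 = f(x_n, y_n); k2 = f(x_n + h, y_n + h·k1); y_{n+1} = y_n + (h/2)·(k1 + k2).
x=0.000000, y=0.700000:
  k1 = f(0.000000, 0.700000) = 2.044000
  k2 = f(0.260000, 1.231440) = 2.558249
  y ← 0.700000 + (0.26/2)·(2.044000 + 2.558249) = 1.298292
x=0.260000, y=1.298292:
  k1 = f(0.260000, 1.298292) = 2.653179
  k2 = f(0.520000, 1.988119) = 3.447376
  y ← 1.298292 + (0.26/2)·(2.653179 + 3.447376) = 2.091364
x=0.520000, y=2.091364:
  k1 = f(0.520000, 2.091364) = 3.593984
  k2 = f(0.780000, 3.025800) = 4.777963
  y ← 2.091364 + (0.26/2)·(3.593984 + 4.777963) = 3.179718
y(0.78) ≈ 3.1797

3.1797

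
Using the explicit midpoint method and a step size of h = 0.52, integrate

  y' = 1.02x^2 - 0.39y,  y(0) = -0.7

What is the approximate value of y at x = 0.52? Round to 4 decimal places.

Midpoint: k1 = f(x_n, y_n); k2 = f(x_n + h/2, y_n + (h/2)·k1); y_{n+1} = y_n + h·k2.
x=0.000000, y=-0.700000:
  k1 = f(0.000000, -0.700000) = 0.273000
  k2 = f(0.260000, -0.629020) = 0.314270
  y ← -0.700000 + 0.52·0.314270 = -0.536580
y(0.52) ≈ -0.5366

-0.5366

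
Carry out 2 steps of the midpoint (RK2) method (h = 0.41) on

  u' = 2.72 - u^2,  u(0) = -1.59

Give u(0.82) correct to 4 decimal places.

Midpoint: k1 = f(x_n, u_n); k2 = f(x_n + h/2, u_n + (h/2)·k1); u_{n+1} = u_n + h·k2.
x=0.000000, u=-1.590000:
  k1 = f(0.000000, -1.590000) = 0.191900
  k2 = f(0.205000, -1.550660) = 0.315452
  u ← -1.590000 + 0.41·0.315452 = -1.460665
x=0.410000, u=-1.460665:
  k1 = f(0.410000, -1.460665) = 0.586459
  k2 = f(0.615000, -1.340441) = 0.923219
  u ← -1.460665 + 0.41·0.923219 = -1.082145
u(0.82) ≈ -1.0821

-1.0821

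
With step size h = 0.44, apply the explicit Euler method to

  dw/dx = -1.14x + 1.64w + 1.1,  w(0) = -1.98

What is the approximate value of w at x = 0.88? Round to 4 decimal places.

Euler: w_{n+1} = w_n + h·f(x_n, w_n).
x=0.000000, w=-1.980000: f=-2.147200 → w ← -1.980000 + 0.44·(-2.147200) = -2.924768
x=0.440000, w=-2.924768: f=-4.198220 → w ← -2.924768 + 0.44·(-4.198220) = -4.771985
w(0.88) ≈ -4.7720

-4.7720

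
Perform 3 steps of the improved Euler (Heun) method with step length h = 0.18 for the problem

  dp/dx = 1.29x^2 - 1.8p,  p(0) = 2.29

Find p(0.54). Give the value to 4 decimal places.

Heun: k1 = f(x_n, p_n); k2 = f(x_n + h, p_n + h·k1); p_{n+1} = p_n + (h/2)·(k1 + k2).
x=0.000000, p=2.290000:
  k1 = f(0.000000, 2.290000) = -4.122000
  k2 = f(0.180000, 1.548040) = -2.744676
  p ← 2.290000 + (0.18/2)·(-4.122000 + (-2.744676)) = 1.671999
x=0.180000, p=1.671999:
  k1 = f(0.180000, 1.671999) = -2.967802
  k2 = f(0.360000, 1.137795) = -1.880846
  p ← 1.671999 + (0.18/2)·(-2.967802 + (-1.880846)) = 1.235621
x=0.360000, p=1.235621:
  k1 = f(0.360000, 1.235621) = -2.056933
  k2 = f(0.540000, 0.865373) = -1.181507
  p ← 1.235621 + (0.18/2)·(-2.056933 + (-1.181507)) = 0.944161
p(0.54) ≈ 0.9442

0.9442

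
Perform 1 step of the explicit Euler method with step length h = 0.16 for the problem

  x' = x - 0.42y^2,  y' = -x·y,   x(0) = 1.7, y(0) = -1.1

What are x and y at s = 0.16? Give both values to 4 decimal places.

Euler on (x,y): x_{n+1} = x_n + h·x', y_{n+1} = y_n + h·y'.
0.000000: (1.700000, -1.100000); f=(1.191800, 1.870000) → (1.890688, -0.800800)
(x(0.16), y(0.16)) ≈ (1.8907, -0.8008)

1.8907, -0.8008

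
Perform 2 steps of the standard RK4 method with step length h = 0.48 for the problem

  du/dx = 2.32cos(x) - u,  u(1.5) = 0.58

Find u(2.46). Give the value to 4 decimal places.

RK4: k1 = f(x_n, u_n); k2 = f(x_n + h/2, u_n + (h/2)·k1); k3 = f(x_n + h/2, u_n + (h/2)·k2); k4 = f(x_n + h, u_n + h·k3); u_{n+1} = u_n + (h/6)·(k1 + 2k2 + 2k3 + k4).
x=1.500000, u=0.580000:
  k1 = f(1.500000, 0.580000) = -0.415890
  k2 = f(1.740000, 0.480186) = -0.870869
  k3 = f(1.740000, 0.370992) = -0.761674
  k4 = f(1.980000, 0.214397) = -1.137476
  u ← 0.580000 + (0.48/6)·(k1 + 2k2 + 2k3 + k4) = 0.194524
x=1.980000, u=0.194524:
  k1 = f(1.980000, 0.194524) = -1.117603
  k2 = f(2.220000, -0.073701) = -1.328861
  k3 = f(2.220000, -0.124403) = -1.278159
  k4 = f(2.460000, -0.418992) = -1.382651
  u ← 0.194524 + (0.48/6)·(k1 + 2k2 + 2k3 + k4) = -0.422619
u(2.46) ≈ -0.4226

-0.4226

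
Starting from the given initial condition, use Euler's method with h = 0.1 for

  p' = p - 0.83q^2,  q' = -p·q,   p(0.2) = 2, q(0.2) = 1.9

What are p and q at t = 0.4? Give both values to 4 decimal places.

Euler on (p,q): p_{n+1} = p_n + h·p', q_{n+1} = q_n + h·q'.
0.200000: (2.000000, 1.900000); f=(-0.996300, -3.800000) → (1.900370, 1.520000)
0.300000: (1.900370, 1.520000); f=(-0.017262, -2.888562) → (1.898644, 1.231144)
(p(0.4), q(0.4)) ≈ (1.8986, 1.2311)

1.8986, 1.2311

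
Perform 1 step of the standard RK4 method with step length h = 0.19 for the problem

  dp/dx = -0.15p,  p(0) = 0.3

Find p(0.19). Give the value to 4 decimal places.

RK4: k1 = f(x_n, p_n); k2 = f(x_n + h/2, p_n + (h/2)·k1); k3 = f(x_n + h/2, p_n + (h/2)·k2); k4 = f(x_n + h, p_n + h·k3); p_{n+1} = p_n + (h/6)·(k1 + 2k2 + 2k3 + k4).
x=0.000000, p=0.300000:
  k1 = f(0.000000, 0.300000) = -0.045000
  k2 = f(0.095000, 0.295725) = -0.044359
  k3 = f(0.095000, 0.295786) = -0.044368
  k4 = f(0.190000, 0.291570) = -0.043736
  p ← 0.300000 + (0.19/6)·(k1 + 2k2 + 2k3 + k4) = 0.291571
p(0.19) ≈ 0.2916

0.2916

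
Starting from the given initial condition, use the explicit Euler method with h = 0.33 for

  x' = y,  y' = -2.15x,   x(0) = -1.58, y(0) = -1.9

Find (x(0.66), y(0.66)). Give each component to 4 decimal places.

-2.4641, 0.7869

Euler on (x,y): x_{n+1} = x_n + h·x', y_{n+1} = y_n + h·y'.
0.000000: (-1.580000, -1.900000); f=(-1.900000, 3.397000) → (-2.207000, -0.778990)
0.330000: (-2.207000, -0.778990); f=(-0.778990, 4.745050) → (-2.464067, 0.786876)
(x(0.66), y(0.66)) ≈ (-2.4641, 0.7869)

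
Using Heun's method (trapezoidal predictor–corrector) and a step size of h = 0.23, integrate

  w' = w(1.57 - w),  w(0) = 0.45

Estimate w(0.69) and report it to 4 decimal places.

Heun: k1 = f(t_n, w_n); k2 = f(t_n + h, w_n + h·k1); w_{n+1} = w_n + (h/2)·(k1 + k2).
t=0.000000, w=0.450000:
  k1 = f(0.000000, 0.450000) = 0.504000
  k2 = f(0.230000, 0.565920) = 0.568229
  w ← 0.450000 + (0.23/2)·(0.504000 + 0.568229) = 0.573306
t=0.230000, w=0.573306:
  k1 = f(0.230000, 0.573306) = 0.571411
  k2 = f(0.460000, 0.704731) = 0.609782
  w ← 0.573306 + (0.23/2)·(0.571411 + 0.609782) = 0.709143
t=0.460000, w=0.709143:
  k1 = f(0.460000, 0.709143) = 0.610471
  k2 = f(0.690000, 0.849552) = 0.612058
  w ← 0.709143 + (0.23/2)·(0.610471 + 0.612058) = 0.849734
w(0.69) ≈ 0.8497

0.8497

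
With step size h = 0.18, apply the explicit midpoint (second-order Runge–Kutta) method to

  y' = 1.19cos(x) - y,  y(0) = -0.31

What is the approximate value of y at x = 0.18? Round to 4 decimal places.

-0.0652

Midpoint: k1 = f(x_n, y_n); k2 = f(x_n + h/2, y_n + (h/2)·k1); y_{n+1} = y_n + h·k2.
x=0.000000, y=-0.310000:
  k1 = f(0.000000, -0.310000) = 1.500000
  k2 = f(0.090000, -0.175000) = 1.360184
  y ← -0.310000 + 0.18·1.360184 = -0.065167
y(0.18) ≈ -0.0652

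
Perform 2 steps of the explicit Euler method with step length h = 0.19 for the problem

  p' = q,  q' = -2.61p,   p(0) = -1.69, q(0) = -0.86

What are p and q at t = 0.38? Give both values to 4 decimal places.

-1.8576, 0.8972

Euler on (p,q): p_{n+1} = p_n + h·p', q_{n+1} = q_n + h·q'.
0.000000: (-1.690000, -0.860000); f=(-0.860000, 4.410900) → (-1.853400, -0.021929)
0.190000: (-1.853400, -0.021929); f=(-0.021929, 4.837374) → (-1.857567, 0.897172)
(p(0.38), q(0.38)) ≈ (-1.8576, 0.8972)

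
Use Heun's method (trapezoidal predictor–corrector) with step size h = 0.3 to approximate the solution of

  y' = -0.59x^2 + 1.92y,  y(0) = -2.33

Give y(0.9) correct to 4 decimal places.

-12.5379

Heun: k1 = f(x_n, y_n); k2 = f(x_n + h, y_n + h·k1); y_{n+1} = y_n + (h/2)·(k1 + k2).
x=0.000000, y=-2.330000:
  k1 = f(0.000000, -2.330000) = -4.473600
  k2 = f(0.300000, -3.672080) = -7.103494
  y ← -2.330000 + (0.3/2)·(-4.473600 + (-7.103494)) = -4.066564
x=0.300000, y=-4.066564:
  k1 = f(0.300000, -4.066564) = -7.860903
  k2 = f(0.600000, -6.424835) = -12.548083
  y ← -4.066564 + (0.3/2)·(-7.860903 + (-12.548083)) = -7.127912
x=0.600000, y=-7.127912:
  k1 = f(0.600000, -7.127912) = -13.897991
  k2 = f(0.900000, -11.297309) = -22.168734
  y ← -7.127912 + (0.3/2)·(-13.897991 + (-22.168734)) = -12.537921
y(0.9) ≈ -12.5379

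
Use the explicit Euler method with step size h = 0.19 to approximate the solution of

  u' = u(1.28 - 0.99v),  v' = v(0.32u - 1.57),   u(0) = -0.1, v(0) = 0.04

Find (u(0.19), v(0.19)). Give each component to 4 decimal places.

-0.1236, 0.0278

Euler on (u,v): u_{n+1} = u_n + h·u', v_{n+1} = v_n + h·v'.
0.000000: (-0.100000, 0.040000); f=(-0.124040, -0.064080) → (-0.123568, 0.027825)
(u(0.19), v(0.19)) ≈ (-0.1236, 0.0278)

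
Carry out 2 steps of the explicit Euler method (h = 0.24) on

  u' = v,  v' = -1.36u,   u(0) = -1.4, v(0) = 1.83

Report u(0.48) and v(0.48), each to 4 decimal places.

Euler on (u,v): u_{n+1} = u_n + h·u', v_{n+1} = v_n + h·v'.
0.000000: (-1.400000, 1.830000); f=(1.830000, 1.904000) → (-0.960800, 2.286960)
0.240000: (-0.960800, 2.286960); f=(2.286960, 1.306688) → (-0.411930, 2.600565)
(u(0.48), v(0.48)) ≈ (-0.4119, 2.6006)

-0.4119, 2.6006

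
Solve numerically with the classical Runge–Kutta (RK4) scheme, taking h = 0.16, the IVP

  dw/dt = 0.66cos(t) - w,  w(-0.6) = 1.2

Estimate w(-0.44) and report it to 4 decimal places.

1.1073

RK4: k1 = f(t_n, w_n); k2 = f(t_n + h/2, w_n + (h/2)·k1); k3 = f(t_n + h/2, w_n + (h/2)·k2); k4 = f(t_n + h, w_n + h·k3); w_{n+1} = w_n + (h/6)·(k1 + 2k2 + 2k3 + k4).
t=-0.600000, w=1.200000:
  k1 = f(-0.600000, 1.200000) = -0.655278
  k2 = f(-0.520000, 1.147578) = -0.574817
  k3 = f(-0.520000, 1.154015) = -0.581254
  k4 = f(-0.440000, 1.106999) = -0.509863
  w ← 1.200000 + (0.16/6)·(k1 + 2k2 + 2k3 + k4) = 1.107272
w(-0.44) ≈ 1.1073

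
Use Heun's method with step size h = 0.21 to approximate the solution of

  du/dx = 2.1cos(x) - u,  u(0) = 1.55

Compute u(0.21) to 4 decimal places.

Heun: k1 = f(x_n, u_n); k2 = f(x_n + h, u_n + h·k1); u_{n+1} = u_n + (h/2)·(k1 + k2).
x=0.000000, u=1.550000:
  k1 = f(0.000000, 1.550000) = 0.550000
  k2 = f(0.210000, 1.665500) = 0.388365
  u ← 1.550000 + (0.21/2)·(0.550000 + 0.388365) = 1.648528
u(0.21) ≈ 1.6485

1.6485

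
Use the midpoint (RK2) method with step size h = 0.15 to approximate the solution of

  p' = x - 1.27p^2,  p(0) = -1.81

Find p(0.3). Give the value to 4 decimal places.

-4.7195

Midpoint: k1 = f(x_n, p_n); k2 = f(x_n + h/2, p_n + (h/2)·k1); p_{n+1} = p_n + h·k2.
x=0.000000, p=-1.810000:
  k1 = f(0.000000, -1.810000) = -4.160647
  k2 = f(0.075000, -2.122049) = -5.643924
  p ← -1.810000 + 0.15·(-5.643924) = -2.656589
x=0.150000, p=-2.656589:
  k1 = f(0.150000, -2.656589) = -8.812978
  k2 = f(0.225000, -3.317562) = -13.752896
  p ← -2.656589 + 0.15·(-13.752896) = -4.719523
p(0.3) ≈ -4.7195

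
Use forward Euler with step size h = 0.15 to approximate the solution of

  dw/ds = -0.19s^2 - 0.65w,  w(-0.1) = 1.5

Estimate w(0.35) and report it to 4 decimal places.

1.1012

Euler: w_{n+1} = w_n + h·f(s_n, w_n).
s=-0.100000, w=1.500000: f=-0.976900 → w ← 1.500000 + 0.15·(-0.976900) = 1.353465
s=0.050000, w=1.353465: f=-0.880227 → w ← 1.353465 + 0.15·(-0.880227) = 1.221431
s=0.200000, w=1.221431: f=-0.801530 → w ← 1.221431 + 0.15·(-0.801530) = 1.101201
w(0.35) ≈ 1.1012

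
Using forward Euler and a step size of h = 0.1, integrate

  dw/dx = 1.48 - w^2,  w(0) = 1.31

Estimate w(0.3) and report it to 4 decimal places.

1.2559

Euler: w_{n+1} = w_n + h·f(x_n, w_n).
x=0.000000, w=1.310000: f=-0.236100 → w ← 1.310000 + 0.1·(-0.236100) = 1.286390
x=0.100000, w=1.286390: f=-0.174799 → w ← 1.286390 + 0.1·(-0.174799) = 1.268910
x=0.200000, w=1.268910: f=-0.130133 → w ← 1.268910 + 0.1·(-0.130133) = 1.255897
w(0.3) ≈ 1.2559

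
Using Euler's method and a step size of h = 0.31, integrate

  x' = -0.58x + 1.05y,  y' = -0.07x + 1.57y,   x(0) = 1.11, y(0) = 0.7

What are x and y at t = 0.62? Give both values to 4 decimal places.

Euler on (x,y): x_{n+1} = x_n + h·x', y_{n+1} = y_n + h·y'.
0.000000: (1.110000, 0.700000); f=(0.091200, 1.021300) → (1.138272, 1.016603)
0.310000: (1.138272, 1.016603); f=(0.407235, 1.516388) → (1.264515, 1.486683)
(x(0.62), y(0.62)) ≈ (1.2645, 1.4867)

1.2645, 1.4867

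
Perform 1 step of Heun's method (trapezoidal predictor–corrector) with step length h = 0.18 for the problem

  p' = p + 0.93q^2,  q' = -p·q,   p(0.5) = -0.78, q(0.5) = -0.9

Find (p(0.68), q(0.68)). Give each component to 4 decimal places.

Heun on (p,q): k1 = f(t_n, state_n); k2 = f(t_n + h, state_n + h·k1); state_{n+1} = state_n + (h/2)·(k1 + k2).
0.500000: (-0.780000, -0.900000)
  k1 = (-0.026700, -0.702000)
  predictor → (-0.784806, -1.026360)
  k2 = (0.194870, -0.805493)
  → (-0.764865, -1.035674)
(p(0.68), q(0.68)) ≈ (-0.7649, -1.0357)

-0.7649, -1.0357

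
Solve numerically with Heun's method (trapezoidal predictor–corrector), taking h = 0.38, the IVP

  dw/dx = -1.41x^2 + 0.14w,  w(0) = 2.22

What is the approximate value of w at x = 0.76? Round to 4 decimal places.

2.2328

Heun: k1 = f(x_n, w_n); k2 = f(x_n + h, w_n + h·k1); w_{n+1} = w_n + (h/2)·(k1 + k2).
x=0.000000, w=2.220000:
  k1 = f(0.000000, 2.220000) = 0.310800
  k2 = f(0.380000, 2.338104) = 0.123731
  w ← 2.220000 + (0.38/2)·(0.310800 + 0.123731) = 2.302561
x=0.380000, w=2.302561:
  k1 = f(0.380000, 2.302561) = 0.118755
  k2 = f(0.760000, 2.347688) = -0.485740
  w ← 2.302561 + (0.38/2)·(0.118755 + (-0.485740)) = 2.232834
w(0.76) ≈ 2.2328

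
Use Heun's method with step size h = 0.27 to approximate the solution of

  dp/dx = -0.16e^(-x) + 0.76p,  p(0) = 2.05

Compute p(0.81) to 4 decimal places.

3.6515

Heun: k1 = f(x_n, p_n); k2 = f(x_n + h, p_n + h·k1); p_{n+1} = p_n + (h/2)·(k1 + k2).
x=0.000000, p=2.050000:
  k1 = f(0.000000, 2.050000) = 1.398000
  k2 = f(0.270000, 2.427460) = 1.722729
  p ← 2.050000 + (0.27/2)·(1.398000 + 1.722729) = 2.471298
x=0.270000, p=2.471298:
  k1 = f(0.270000, 2.471298) = 1.756046
  k2 = f(0.540000, 2.945431) = 2.145288
  p ← 2.471298 + (0.27/2)·(1.756046 + 2.145288) = 2.997978
x=0.540000, p=2.997978:
  k1 = f(0.540000, 2.997978) = 2.185224
  k2 = f(0.810000, 3.587989) = 2.655694
  p ← 2.997978 + (0.27/2)·(2.185224 + 2.655694) = 3.651502
p(0.81) ≈ 3.6515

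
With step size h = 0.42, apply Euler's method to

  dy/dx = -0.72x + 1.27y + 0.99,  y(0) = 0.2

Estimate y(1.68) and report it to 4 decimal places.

3.5668

Euler: y_{n+1} = y_n + h·f(x_n, y_n).
x=0.000000, y=0.200000: f=1.244000 → y ← 0.200000 + 0.42·1.244000 = 0.722480
x=0.420000, y=0.722480: f=1.605150 → y ← 0.722480 + 0.42·1.605150 = 1.396643
x=0.840000, y=1.396643: f=2.158936 → y ← 1.396643 + 0.42·2.158936 = 2.303396
x=1.260000, y=2.303396: f=3.008113 → y ← 2.303396 + 0.42·3.008113 = 3.566804
y(1.68) ≈ 3.5668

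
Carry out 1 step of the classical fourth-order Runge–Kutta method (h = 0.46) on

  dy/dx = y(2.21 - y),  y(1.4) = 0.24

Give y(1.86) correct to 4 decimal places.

RK4: k1 = f(x_n, y_n); k2 = f(x_n + h/2, y_n + (h/2)·k1); k3 = f(x_n + h/2, y_n + (h/2)·k2); k4 = f(x_n + h, y_n + h·k3); y_{n+1} = y_n + (h/6)·(k1 + 2k2 + 2k3 + k4).
x=1.400000, y=0.240000:
  k1 = f(1.400000, 0.240000) = 0.472800
  k2 = f(1.630000, 0.348744) = 0.649102
  k3 = f(1.630000, 0.389293) = 0.708789
  k4 = f(1.860000, 0.566043) = 0.930550
  y ← 0.240000 + (0.46/6)·(k1 + 2k2 + 2k3 + k4) = 0.555800
y(1.86) ≈ 0.5558

0.5558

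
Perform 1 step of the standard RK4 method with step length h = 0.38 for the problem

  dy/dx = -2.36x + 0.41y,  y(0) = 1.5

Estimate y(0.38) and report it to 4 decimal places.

1.5733

RK4: k1 = f(x_n, y_n); k2 = f(x_n + h/2, y_n + (h/2)·k1); k3 = f(x_n + h/2, y_n + (h/2)·k2); k4 = f(x_n + h, y_n + h·k3); y_{n+1} = y_n + (h/6)·(k1 + 2k2 + 2k3 + k4).
x=0.000000, y=1.500000:
  k1 = f(0.000000, 1.500000) = 0.615000
  k2 = f(0.190000, 1.616850) = 0.214508
  k3 = f(0.190000, 1.540757) = 0.183310
  k4 = f(0.380000, 1.569658) = -0.253240
  y ← 1.500000 + (0.38/6)·(k1 + 2k2 + 2k3 + k4) = 1.573302
y(0.38) ≈ 1.5733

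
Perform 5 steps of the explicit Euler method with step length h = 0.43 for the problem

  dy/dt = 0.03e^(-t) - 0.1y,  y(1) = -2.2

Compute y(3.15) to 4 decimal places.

Euler: y_{n+1} = y_n + h·f(t_n, y_n).
t=1.000000, y=-2.200000: f=0.231036 → y ← -2.200000 + 0.43·0.231036 = -2.100654
t=1.430000, y=-2.100654: f=0.217245 → y ← -2.100654 + 0.43·0.217245 = -2.007239
t=1.860000, y=-2.007239: f=0.205394 → y ← -2.007239 + 0.43·0.205394 = -1.918920
t=2.290000, y=-1.918920: f=0.194930 → y ← -1.918920 + 0.43·0.194930 = -1.835100
t=2.720000, y=-1.835100: f=0.185486 → y ← -1.835100 + 0.43·0.185486 = -1.755341
y(3.15) ≈ -1.7553

-1.7553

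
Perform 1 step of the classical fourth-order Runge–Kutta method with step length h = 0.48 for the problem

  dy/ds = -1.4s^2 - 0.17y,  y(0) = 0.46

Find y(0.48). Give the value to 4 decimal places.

RK4: k1 = f(s_n, y_n); k2 = f(s_n + h/2, y_n + (h/2)·k1); k3 = f(s_n + h/2, y_n + (h/2)·k2); k4 = f(s_n + h, y_n + h·k3); y_{n+1} = y_n + (h/6)·(k1 + 2k2 + 2k3 + k4).
s=0.000000, y=0.460000:
  k1 = f(0.000000, 0.460000) = -0.078200
  k2 = f(0.240000, 0.441232) = -0.155649
  k3 = f(0.240000, 0.422644) = -0.152490
  k4 = f(0.480000, 0.386805) = -0.388317
  y ← 0.460000 + (0.48/6)·(k1 + 2k2 + 2k3 + k4) = 0.373376
y(0.48) ≈ 0.3734

0.3734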